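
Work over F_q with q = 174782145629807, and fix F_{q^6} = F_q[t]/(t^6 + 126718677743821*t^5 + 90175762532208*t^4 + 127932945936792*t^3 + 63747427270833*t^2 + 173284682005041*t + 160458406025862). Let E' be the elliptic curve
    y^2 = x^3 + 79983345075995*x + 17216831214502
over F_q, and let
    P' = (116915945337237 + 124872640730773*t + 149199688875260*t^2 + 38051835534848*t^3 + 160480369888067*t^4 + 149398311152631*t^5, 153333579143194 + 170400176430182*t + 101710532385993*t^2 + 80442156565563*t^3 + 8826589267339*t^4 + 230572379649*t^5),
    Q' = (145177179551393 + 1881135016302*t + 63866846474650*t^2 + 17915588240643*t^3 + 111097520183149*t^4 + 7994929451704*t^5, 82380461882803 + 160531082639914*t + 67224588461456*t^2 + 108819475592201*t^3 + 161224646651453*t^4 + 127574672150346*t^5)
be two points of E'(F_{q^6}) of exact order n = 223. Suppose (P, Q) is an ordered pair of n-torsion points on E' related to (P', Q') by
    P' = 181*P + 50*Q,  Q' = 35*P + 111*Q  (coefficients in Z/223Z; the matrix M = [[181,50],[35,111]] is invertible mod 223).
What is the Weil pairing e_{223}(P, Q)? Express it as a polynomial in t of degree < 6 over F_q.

75880168981376 + 65458316232137*t + 39264754649708*t^2 + 98304765563807*t^3 + 24913466587344*t^4 + 121882293152922*t^5

e_{223} is bilinear + alternating on E[223], so e_{223}(181*P + 50*Q, 35*P + 111*Q) = e_{223}(P,Q)^(181*111-50*35).
So e_{223}(P,Q) = e_{223}(P',Q')^{73}, since 55*73 = 1 mod 223.
Build f_{223,P'} and f_{223,Q'} via the 8-bit ladder of 223=11011111_2; evaluate at shifted divisors; quotient in F_{174782145629807^6}.
f_P(D_Q)/f_Q(D_P) = 89323234359414 + 173143630979155*t + 123765732778352*t^2 + 122199629202627*t^3 + 140850391876720*t^4 + 53004950464243*t^5.
Hence e(P,Q) = 75880168981376 + 65458316232137*t + 39264754649708*t^2 + 98304765563807*t^3 + 24913466587344*t^4 + 121882293152922*t^5 in F_{174782145629807^6}^*.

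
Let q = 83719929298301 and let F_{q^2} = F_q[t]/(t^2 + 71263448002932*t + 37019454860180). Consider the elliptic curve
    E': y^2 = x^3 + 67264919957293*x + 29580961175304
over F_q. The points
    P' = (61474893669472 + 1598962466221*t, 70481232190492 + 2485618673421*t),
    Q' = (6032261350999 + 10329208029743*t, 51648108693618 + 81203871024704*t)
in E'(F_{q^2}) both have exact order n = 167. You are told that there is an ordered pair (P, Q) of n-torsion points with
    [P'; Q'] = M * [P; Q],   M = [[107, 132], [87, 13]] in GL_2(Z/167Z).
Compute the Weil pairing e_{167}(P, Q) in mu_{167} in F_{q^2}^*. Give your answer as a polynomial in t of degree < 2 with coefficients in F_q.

46127921109152 + 53192241144577*t

Under M = [[107,132],[87,13]] in GL_2(Z/167), e_{167}(P',Q') = e_{167}(P,Q)^(107*13-132*87 mod 167).
Inverting 94 mod 167: 16. Thus e_{167}(P,Q) = e(P',Q')^{16}.
Build f_{167,P'} and f_{167,Q'} via the 8-bit ladder of 167=10100111_2; evaluate at shifted divisors; quotient in F_{83719929298301^2}.
Miller gives e_{167}(P',Q') = 5299627171102 + 2436347491877*t in F_{83719929298301^2}.
Raise to 16: e(P,Q) = 46127921109152 + 53192241144577*t in mu_{167}.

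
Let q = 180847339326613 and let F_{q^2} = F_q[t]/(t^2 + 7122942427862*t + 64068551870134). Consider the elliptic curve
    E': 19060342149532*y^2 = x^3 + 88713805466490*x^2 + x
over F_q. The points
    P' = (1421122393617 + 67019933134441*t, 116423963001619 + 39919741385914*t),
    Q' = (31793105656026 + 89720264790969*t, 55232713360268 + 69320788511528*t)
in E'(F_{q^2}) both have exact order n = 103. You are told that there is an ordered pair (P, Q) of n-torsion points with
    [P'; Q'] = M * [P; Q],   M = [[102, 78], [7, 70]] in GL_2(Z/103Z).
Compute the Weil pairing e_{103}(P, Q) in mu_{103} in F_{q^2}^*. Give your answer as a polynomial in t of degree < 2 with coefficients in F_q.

Since e_{103}(P,P)=e_{103}(Q,Q)=1 and e_{103}(Q,P)=e_{103}(P,Q)^{-1}, expanding e_{103}(102*P + 78*Q,7*P + 70*Q) leaves e(P,Q)^det(M).
So e_{103}(P,Q) = e_{103}(P',Q')^{52}, since 2*52 = 1 mod 103.
Set x_W=36242645571069*u+168760536556201, y_W=36242645571069*v; then E': y_W^2=x_W^3+68556664311077*x_W+153746948284966.
Double-and-add over 1100111: 7-1 doublings, 5-1 additions; each step l_{T,T}/v_{2T} or l_{T,P'}/v at Q'+S for random S.
So e_{103}(P',Q') = 87664413440414 + 165868187715256*t.
e_{103}(P,Q) = (87664413440414 + 165868187715256*t)^{52} = 89077241105765 + 159903933163935*t.

89077241105765 + 159903933163935*t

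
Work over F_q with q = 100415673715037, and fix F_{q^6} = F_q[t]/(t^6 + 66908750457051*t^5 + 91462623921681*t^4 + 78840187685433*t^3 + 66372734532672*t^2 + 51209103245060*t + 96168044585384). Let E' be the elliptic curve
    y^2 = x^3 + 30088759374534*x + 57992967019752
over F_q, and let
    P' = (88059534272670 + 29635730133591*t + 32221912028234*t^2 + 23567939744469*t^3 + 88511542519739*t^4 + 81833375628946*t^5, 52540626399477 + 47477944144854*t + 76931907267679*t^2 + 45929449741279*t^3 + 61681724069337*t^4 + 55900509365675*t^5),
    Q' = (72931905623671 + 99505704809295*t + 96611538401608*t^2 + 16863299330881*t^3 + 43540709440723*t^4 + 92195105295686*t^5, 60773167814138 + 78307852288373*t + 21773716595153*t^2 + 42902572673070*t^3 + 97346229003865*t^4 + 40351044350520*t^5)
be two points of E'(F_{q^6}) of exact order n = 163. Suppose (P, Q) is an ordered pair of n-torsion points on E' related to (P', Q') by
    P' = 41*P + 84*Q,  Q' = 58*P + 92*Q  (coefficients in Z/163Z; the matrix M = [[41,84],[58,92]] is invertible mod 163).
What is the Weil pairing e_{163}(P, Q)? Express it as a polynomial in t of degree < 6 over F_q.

Since e_{163}(P,P)=e_{163}(Q,Q)=1 and e_{163}(Q,P)=e_{163}(P,Q)^{-1}, expanding e_{163}(41*P + 84*Q,58*P + 92*Q) leaves e(P,Q)^det(M).
Hence e(P,Q) = e(P',Q')^{4} where 4 = 41^{-1} mod 163.
Build f_{163,P'} and f_{163,Q'} via the 8-bit ladder of 163=10100011_2; evaluate at shifted divisors; quotient in F_{100415673715037^6}.
Result: e(P',Q') = 1455652602169 + 53425719792304*t + 90514002293695*t^2 + 67996960149114*t^3 + 36510748724874*t^4 + 50850384735051*t^5.
Thus e_{163}(P,Q) = 99899482152584 + 58476806637207*t + 30969940185519*t^2 + 774736689699*t^3 + 84893713348505*t^4 + 17820376150029*t^5.

99899482152584 + 58476806637207*t + 30969940185519*t^2 + 774736689699*t^3 + 84893713348505*t^4 + 17820376150029*t^5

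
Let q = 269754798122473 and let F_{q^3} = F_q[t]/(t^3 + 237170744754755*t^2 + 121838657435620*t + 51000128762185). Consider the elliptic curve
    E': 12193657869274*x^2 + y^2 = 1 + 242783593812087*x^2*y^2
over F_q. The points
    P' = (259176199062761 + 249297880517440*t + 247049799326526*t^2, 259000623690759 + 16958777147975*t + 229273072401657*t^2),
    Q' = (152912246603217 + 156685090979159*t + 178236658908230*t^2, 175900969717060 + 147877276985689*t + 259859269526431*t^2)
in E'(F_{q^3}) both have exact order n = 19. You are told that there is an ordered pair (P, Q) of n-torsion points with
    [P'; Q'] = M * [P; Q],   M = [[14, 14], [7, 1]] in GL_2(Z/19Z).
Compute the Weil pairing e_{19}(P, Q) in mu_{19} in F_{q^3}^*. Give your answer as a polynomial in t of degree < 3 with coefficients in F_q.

Since e_{19}(P,P)=e_{19}(Q,Q)=1 and e_{19}(Q,P)=e_{19}(P,Q)^{-1}, expanding e_{19}(14*P + 14*Q,7*P + 1*Q) leaves e(P,Q)^det(M).
Inverting 11 mod 19: 7. Thus e_{19}(P,Q) = e(P',Q')^{7}.
Edwards a_E,d_E -> Montgomery A=134278657527669,B=119111879263859 -> Weierstrass 137007281596333,52558892461130 via alpha=267291873715621,beta=9791215544915.
Double-and-add over 10011: 5-1 doublings, 3-1 additions; each step l_{T,T}/v_{2T} or l_{T,P'}/v at Q'+S for random S.
So e_{19}(P',Q') = 144025160984201 + 1794200234141*t + 72598873620197*t^2.
(144025160984201 + 1794200234141*t + 72598873620197*t^2)^{7} mod (269754798122473,f) = 234882024232671 + 137634716678643*t + 111726334878737*t^2.

234882024232671 + 137634716678643*t + 111726334878737*t^2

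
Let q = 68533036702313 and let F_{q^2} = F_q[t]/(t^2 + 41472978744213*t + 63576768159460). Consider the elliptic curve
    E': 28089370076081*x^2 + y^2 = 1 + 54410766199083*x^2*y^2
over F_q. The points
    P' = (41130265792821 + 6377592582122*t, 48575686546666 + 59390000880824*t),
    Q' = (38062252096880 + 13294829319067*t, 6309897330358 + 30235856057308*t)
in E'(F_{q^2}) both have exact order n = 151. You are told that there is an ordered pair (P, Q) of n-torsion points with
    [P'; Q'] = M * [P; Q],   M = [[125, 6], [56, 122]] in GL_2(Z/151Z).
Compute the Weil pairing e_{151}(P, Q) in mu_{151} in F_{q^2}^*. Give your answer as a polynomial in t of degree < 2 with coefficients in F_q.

38978638640411 + 68855391104*t

e_{151} is bilinear + alternating on E[151], so e_{151}(125*P + 6*Q, 56*P + 122*Q) = e_{151}(P,Q)^(125*122-6*56).
Hence e(P,Q) = e(P',Q')^{69} where 69 = 116^{-1} mod 151.
Map (x,y)_Ed via u=(1+y)/(1-y), v=(1+y)/((1-y)x) to Montgomery A=36266345604658,B=55839955814152; then to (a',b')=(31643341621906,65411183816021).
n = 151 = (10010111)_2 (8 bits, wt 5); accumulate f_{151,P'}(Q'+S)/f_{151,P'}(S) along the 7-step ladder.
So e_{151}(P',Q') = 63432753447136 + 29852137396320*t.
Finally e_{151}(P,Q) = 38978638640411 + 68855391104*t.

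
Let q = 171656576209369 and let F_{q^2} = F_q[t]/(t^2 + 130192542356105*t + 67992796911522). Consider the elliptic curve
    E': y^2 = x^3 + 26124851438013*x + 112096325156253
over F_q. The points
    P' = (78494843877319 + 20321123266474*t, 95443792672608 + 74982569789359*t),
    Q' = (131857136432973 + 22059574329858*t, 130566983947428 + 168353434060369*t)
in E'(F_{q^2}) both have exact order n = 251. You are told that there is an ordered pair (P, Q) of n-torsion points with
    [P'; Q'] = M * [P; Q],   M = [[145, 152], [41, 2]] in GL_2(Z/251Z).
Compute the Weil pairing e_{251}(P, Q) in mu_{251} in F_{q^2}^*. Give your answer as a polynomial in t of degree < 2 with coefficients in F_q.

e_{251} is bilinear + alternating on E[251], so e_{251}(145*P + 152*Q, 41*P + 2*Q) = e_{251}(P,Q)^(145*2-152*41).
145*2 - 152*41 = -5942; reduced mod 251: det = 82, inverse 150.
n = 251 = (11111011)_2 (8 bits, wt 7); accumulate f_{251,P'}(Q'+S)/f_{251,P'}(S) along the 7-step ladder.
f_P(D_Q)/f_Q(D_P) = 124990186918453 + 153101651155024*t.
Finally e_{251}(P,Q) = 170328155433312 + 104018590877406*t.

170328155433312 + 104018590877406*t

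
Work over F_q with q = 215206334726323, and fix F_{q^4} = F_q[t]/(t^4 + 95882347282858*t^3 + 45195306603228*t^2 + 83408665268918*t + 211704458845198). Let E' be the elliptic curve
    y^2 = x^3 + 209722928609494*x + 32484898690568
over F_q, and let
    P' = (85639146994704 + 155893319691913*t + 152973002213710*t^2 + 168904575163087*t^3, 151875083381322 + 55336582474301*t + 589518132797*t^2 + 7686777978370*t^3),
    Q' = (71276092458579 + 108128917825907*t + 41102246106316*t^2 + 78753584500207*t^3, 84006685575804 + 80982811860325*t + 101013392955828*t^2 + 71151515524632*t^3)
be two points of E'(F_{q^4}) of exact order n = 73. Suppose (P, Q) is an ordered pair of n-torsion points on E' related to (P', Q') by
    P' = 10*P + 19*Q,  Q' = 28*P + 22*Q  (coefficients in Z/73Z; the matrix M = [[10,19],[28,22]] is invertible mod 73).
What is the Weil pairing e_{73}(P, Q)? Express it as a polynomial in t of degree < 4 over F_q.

e_{73}(aP+bQ,cP+dQ) = e_{73}(P,Q)^(ad-bc); with (a,b,c,d)=(10,19,28,22) this gives the det-73 law.
det(M) mod 73 = 53; its inverse in (Z/73)^* is 62 (check: 53*62 mod 73 = 1).
7-bit Miller (1001001) on E'/F_{215206334726323} with a'=209722928609494, b'=32484898690568: accumulate tangent/chord ratios at Q'+S and P'+S'.
f_P(D_Q)/f_Q(D_P) = 134250439971747 + 36146801985877*t + 100505234316546*t^2 + 54324106451796*t^3.
Raise to 62: e(P,Q) = 47901333174800 + 92555710822223*t + 9458641176133*t^2 + 179741431452864*t^3 in mu_{73}.

47901333174800 + 92555710822223*t + 9458641176133*t^2 + 179741431452864*t^3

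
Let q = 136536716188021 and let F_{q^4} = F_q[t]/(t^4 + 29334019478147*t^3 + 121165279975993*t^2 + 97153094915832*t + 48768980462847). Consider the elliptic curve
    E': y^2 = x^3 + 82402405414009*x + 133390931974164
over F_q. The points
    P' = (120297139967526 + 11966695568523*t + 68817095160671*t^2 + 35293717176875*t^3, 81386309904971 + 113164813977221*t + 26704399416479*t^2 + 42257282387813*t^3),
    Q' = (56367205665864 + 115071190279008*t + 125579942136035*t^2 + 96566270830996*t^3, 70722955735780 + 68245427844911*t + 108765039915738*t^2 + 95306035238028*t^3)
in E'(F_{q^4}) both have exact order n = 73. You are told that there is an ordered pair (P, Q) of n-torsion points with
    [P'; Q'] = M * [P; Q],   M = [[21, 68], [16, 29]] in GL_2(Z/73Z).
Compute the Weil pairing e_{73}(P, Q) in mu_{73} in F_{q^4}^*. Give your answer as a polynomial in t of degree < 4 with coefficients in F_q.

23869831070168 + 32252013647848*t + 6770458168109*t^2 + 108409456075635*t^3

Alternating bilinearity on E[73] (values in mu_{73} in F_{136536716188021^4}) gives e(P',Q') = e(P,Q)^det(M).
So e_{73}(P,Q) = e_{73}(P',Q')^{16}, since 32*16 = 1 mod 73.
n = 73 = (1001001)_2 (7 bits, wt 3); accumulate f_{73,P'}(Q'+S)/f_{73,P'}(S) along the 6-step ladder.
f_P(D_Q)/f_Q(D_P) = 25353375939498 + 112208151690084*t + 67103359463731*t^2 + 95441645474454*t^3.
(25353375939498 + 112208151690084*t + 67103359463731*t^2 + 95441645474454*t^3)^{16} mod (136536716188021,f) = 23869831070168 + 32252013647848*t + 6770458168109*t^2 + 108409456075635*t^3.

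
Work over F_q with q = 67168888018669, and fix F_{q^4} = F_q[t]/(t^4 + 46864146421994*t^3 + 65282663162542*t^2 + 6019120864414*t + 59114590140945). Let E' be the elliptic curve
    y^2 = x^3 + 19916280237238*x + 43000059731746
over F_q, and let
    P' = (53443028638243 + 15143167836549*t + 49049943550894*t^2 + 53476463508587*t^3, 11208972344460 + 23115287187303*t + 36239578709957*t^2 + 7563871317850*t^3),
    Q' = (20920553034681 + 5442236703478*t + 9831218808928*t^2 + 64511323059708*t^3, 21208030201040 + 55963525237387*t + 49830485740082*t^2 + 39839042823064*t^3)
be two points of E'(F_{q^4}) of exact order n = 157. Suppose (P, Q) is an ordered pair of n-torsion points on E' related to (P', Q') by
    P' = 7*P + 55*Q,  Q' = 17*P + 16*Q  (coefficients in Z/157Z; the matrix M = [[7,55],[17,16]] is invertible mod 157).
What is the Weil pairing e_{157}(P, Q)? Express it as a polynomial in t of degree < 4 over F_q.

41806569196407 + 25151348276799*t + 35467743416567*t^2 + 43415074858865*t^3

Alternating bilinearity on E[157] (values in mu_{157} in F_{67168888018669^4}) gives e(P',Q') = e(P,Q)^det(M).
So e_{157}(P,Q) = e_{157}(P',Q')^{95}, since 119*95 = 1 mod 157.
8-bit Miller (10011101) on E'/F_{67168888018669} with a'=19916280237238, b'=43000059731746: accumulate tangent/chord ratios at Q'+S and P'+S'.
f_P(D_Q)/f_Q(D_P) = 16322912227363 + 56630068736058*t + 49184326129200*t^2 + 10909316194590*t^3.
Finally e_{157}(P,Q) = 41806569196407 + 25151348276799*t + 35467743416567*t^2 + 43415074858865*t^3.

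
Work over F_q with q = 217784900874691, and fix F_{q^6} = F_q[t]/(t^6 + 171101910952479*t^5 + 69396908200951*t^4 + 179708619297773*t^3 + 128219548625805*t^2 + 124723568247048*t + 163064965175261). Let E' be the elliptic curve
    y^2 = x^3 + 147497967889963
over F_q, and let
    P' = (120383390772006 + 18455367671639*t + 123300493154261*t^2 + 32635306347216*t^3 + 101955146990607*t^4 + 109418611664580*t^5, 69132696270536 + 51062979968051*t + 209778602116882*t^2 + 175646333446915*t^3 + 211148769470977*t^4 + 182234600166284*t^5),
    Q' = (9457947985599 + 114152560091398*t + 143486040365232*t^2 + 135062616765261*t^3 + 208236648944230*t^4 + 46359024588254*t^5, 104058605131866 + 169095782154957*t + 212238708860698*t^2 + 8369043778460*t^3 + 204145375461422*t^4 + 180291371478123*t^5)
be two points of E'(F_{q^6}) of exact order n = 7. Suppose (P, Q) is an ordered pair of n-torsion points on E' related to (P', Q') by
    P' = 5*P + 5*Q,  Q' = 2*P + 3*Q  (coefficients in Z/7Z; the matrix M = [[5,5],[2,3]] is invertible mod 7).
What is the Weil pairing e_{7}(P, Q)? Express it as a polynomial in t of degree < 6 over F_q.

89105721128536 + 100250279355078*t + 155444558762502*t^2 + 210925126894752*t^3 + 24677257861112*t^4 + 161334309820697*t^5

e_{7} is bilinear + alternating on E[7], so e_{7}(5*P + 5*Q, 2*P + 3*Q) = e_{7}(P,Q)^(5*3-5*2).
Inverting 5 mod 7: 3. Thus e_{7}(P,Q) = e(P',Q')^{3}.
Double-and-add over 111: 3-1 doublings, 3-1 additions; each step l_{T,T}/v_{2T} or l_{T,P'}/v at Q'+S for random S.
f_P(D_Q)/f_Q(D_P) = 24446803363057 + 214626988720118*t + 187384817253867*t^2 + 166337455827093*t^3 + 119696854759781*t^4 + 145947779185107*t^5.
Thus e_{7}(P,Q) = 89105721128536 + 100250279355078*t + 155444558762502*t^2 + 210925126894752*t^3 + 24677257861112*t^4 + 161334309820697*t^5.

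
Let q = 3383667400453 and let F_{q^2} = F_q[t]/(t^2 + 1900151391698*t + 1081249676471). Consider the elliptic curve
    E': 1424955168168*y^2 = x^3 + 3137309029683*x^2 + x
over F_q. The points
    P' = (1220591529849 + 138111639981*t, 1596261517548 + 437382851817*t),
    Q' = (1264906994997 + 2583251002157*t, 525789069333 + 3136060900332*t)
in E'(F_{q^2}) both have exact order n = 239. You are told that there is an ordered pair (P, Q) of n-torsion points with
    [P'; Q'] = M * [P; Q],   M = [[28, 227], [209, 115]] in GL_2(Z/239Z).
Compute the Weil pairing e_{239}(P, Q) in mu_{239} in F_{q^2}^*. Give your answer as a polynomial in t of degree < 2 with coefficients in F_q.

The 239-Weil pairing on E[239] over F_{3383667400453} is alternating-bilinear: e_{239}(P',Q') = e_{239}(P,Q)^det(M).
det M = 28*115 - 227*209 = -44223 = 231 (mod 239); 231^{-1} = 209 (mod 239).
(x,y)|->(68204368460x+1380049759053,68204368460y) sends E' to y^2=x^3+2733087513066*x+1408709317899.
8-bit Miller (11101111) on E'/F_{3383667400453} with a'=2733087513066, b'=1408709317899: accumulate tangent/chord ratios at Q'+S and P'+S'.
Result: e(P',Q') = 2094052687457 + 1830861701598*t.
Finally e_{239}(P,Q) = 3093546430926 + 2355873406239*t.

3093546430926 + 2355873406239*t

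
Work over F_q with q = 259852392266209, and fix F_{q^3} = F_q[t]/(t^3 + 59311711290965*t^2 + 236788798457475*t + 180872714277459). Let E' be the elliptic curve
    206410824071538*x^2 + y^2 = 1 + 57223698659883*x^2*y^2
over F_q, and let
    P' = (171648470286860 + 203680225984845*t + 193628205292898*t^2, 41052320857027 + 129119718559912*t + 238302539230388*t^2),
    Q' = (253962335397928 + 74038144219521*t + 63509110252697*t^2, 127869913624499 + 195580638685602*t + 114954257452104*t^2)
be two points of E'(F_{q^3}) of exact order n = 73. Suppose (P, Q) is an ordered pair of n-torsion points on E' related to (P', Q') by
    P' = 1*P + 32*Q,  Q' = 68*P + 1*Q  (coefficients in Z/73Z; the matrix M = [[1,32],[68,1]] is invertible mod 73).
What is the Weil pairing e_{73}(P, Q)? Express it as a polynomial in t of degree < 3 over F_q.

Under M = [[1,32],[68,1]] in GL_2(Z/73), e_{73}(P',Q') = e_{73}(P,Q)^(1*1-32*68 mod 73).
So e_{73}(P,Q) = e_{73}(P',Q')^{39}, since 15*39 = 1 mod 73.
Map (x,y)_Ed via u=(1+y)/(1-y), v=(1+y)/((1-y)x) to Montgomery A=52649671218162,B=29705695053517; then to (a',b')=(0,104725573994195).
Run Miller on y^2=x^3+104725573994195 over F_{259852392266209}: ladder 1001001 (7 bits); e = f_P(D_Q)/f_Q(D_P).
f_P(D_Q)/f_Q(D_P) = 78441434000105 + 8609609209738*t + 142752206269020*t^2.
Raise to 39: e(P,Q) = 233264765732930 + 58475134987589*t + 133363977664815*t^2 in mu_{73}.

233264765732930 + 58475134987589*t + 133363977664815*t^2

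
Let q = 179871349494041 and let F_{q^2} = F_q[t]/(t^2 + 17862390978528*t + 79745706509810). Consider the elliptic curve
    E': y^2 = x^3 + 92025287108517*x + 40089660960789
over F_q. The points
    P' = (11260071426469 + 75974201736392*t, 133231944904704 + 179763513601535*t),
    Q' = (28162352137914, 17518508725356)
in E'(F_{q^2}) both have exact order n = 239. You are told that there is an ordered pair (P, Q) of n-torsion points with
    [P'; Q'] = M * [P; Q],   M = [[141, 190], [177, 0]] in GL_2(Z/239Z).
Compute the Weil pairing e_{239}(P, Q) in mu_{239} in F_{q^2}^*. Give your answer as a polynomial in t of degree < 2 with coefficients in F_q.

Under M = [[141,190],[177,0]] in GL_2(Z/239), e_{239}(P',Q') = e_{239}(P,Q)^(141*0-190*177 mod 239).
det M = 141*0 - 190*177 = -33630 = 69 (mod 239); 69^{-1} = 97 (mod 239).
n = 239 = (11101111)_2 (8 bits, wt 7); accumulate f_{239,P'}(Q'+S)/f_{239,P'}(S) along the 7-step ladder.
f_P(D_Q)/f_Q(D_P) = 36557366763647 + 104260409814431*t.
Hence e(P,Q) = 71239183492069 + 163749017671743*t in F_{179871349494041^2}^*.

71239183492069 + 163749017671743*t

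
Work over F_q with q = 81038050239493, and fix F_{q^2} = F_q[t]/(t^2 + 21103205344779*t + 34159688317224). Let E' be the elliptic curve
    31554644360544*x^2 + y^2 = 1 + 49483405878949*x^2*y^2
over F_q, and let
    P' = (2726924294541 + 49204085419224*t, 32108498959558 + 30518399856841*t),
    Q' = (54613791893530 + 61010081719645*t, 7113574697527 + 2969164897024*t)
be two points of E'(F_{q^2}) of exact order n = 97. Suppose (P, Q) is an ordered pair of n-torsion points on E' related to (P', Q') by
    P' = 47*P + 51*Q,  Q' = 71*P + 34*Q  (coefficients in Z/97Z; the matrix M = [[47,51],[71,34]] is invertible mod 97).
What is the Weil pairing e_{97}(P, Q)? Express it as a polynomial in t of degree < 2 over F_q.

Under M = [[47,51],[71,34]] in GL_2(Z/97), e_{97}(P',Q') = e_{97}(P,Q)^(47*34-51*71 mod 97).
Inverting 14 mod 97: 7. Thus e_{97}(P,Q) = e(P',Q')^{7}.
Edwards->Montgomery: u=(1+y)/(1-y), v=u/x -> 46095076519165v^2=u^3+u; then x_W=15777322180272u: y^2=x^3+10616135014038*x.
Double-and-add over 1100001: 7-1 doublings, 3-1 additions; each step l_{T,T}/v_{2T} or l_{T,P'}/v at Q'+S for random S.
So e_{97}(P',Q') = 41283719233995 + 11938513349594*t.
e_{97}(P,Q) = (41283719233995 + 11938513349594*t)^{7} = 30164961117641 + 68212793503516*t.

30164961117641 + 68212793503516*t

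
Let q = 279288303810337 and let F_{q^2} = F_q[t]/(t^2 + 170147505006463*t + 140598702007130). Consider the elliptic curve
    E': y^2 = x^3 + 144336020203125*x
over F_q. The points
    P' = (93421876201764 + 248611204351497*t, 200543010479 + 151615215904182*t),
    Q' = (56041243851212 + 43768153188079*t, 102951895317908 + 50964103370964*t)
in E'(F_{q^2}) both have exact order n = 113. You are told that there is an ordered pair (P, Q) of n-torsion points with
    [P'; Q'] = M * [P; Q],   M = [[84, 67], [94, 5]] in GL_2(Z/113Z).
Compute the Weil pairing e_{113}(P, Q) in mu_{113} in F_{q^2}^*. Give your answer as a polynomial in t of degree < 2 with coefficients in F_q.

Alternating bilinearity on E[113] (values in mu_{113} in F_{279288303810337^2}) gives e(P',Q') = e(P,Q)^det(M).
84*5 - 67*94 = -5878; reduced mod 113: det = 111, inverse 56.
7-bit Miller (1110001) on E'/F_{279288303810337} with a'=144336020203125, b'=0: accumulate tangent/chord ratios at Q'+S and P'+S'.
Result: e(P',Q') = 254359586913504 + 209932586948004*t.
Finally e_{113}(P,Q) = 82487408270665 + 193183952450057*t.

82487408270665 + 193183952450057*t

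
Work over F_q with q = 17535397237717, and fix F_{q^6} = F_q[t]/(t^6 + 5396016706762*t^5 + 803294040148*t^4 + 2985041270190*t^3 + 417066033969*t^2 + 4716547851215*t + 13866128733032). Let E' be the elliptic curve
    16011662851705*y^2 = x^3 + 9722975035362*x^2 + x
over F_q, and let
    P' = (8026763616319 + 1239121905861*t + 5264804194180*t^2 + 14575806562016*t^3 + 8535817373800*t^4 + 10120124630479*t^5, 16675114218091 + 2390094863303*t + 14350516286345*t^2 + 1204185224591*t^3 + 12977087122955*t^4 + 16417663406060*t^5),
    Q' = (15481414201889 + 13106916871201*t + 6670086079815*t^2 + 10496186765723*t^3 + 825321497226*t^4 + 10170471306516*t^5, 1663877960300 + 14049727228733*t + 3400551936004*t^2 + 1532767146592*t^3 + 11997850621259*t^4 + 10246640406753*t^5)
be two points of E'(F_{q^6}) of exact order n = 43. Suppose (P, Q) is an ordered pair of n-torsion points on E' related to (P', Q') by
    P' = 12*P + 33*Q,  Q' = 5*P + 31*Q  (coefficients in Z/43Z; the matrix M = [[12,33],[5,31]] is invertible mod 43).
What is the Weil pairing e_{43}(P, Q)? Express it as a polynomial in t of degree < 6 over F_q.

e_{43} is bilinear + alternating on E[43], so e_{43}(12*P + 33*Q, 5*P + 31*Q) = e_{43}(P,Q)^(12*31-33*5).
12*31 - 33*5 = 207; reduced mod 43: det = 35, inverse 16.
Set x_W=4627687954018*u+10531713697788, y_W=4627687954018*v; then E': y_W^2=x_W^3+3483383326045*x_W+10658173829169.
Run Miller on y^2=x^3+3483383326045*x+10658173829169 over F_{17535397237717}: ladder 101011 (6 bits); e = f_P(D_Q)/f_Q(D_P).
f_P(D_Q)/f_Q(D_P) = 1990384905956 + 15554356069404*t + 13871839440109*t^2 + 3161313579271*t^3 + 6398658567533*t^4 + 15522832278953*t^5.
(1990384905956 + 15554356069404*t + 13871839440109*t^2 + 3161313579271*t^3 + 6398658567533*t^4 + 15522832278953*t^5)^{16} mod (17535397237717,f) = 16270727886861 + 4791236476169*t + 2519737359198*t^2 + 6525069848804*t^3 + 17278061679622*t^4 + 11843071801373*t^5.

16270727886861 + 4791236476169*t + 2519737359198*t^2 + 6525069848804*t^3 + 17278061679622*t^4 + 11843071801373*t^5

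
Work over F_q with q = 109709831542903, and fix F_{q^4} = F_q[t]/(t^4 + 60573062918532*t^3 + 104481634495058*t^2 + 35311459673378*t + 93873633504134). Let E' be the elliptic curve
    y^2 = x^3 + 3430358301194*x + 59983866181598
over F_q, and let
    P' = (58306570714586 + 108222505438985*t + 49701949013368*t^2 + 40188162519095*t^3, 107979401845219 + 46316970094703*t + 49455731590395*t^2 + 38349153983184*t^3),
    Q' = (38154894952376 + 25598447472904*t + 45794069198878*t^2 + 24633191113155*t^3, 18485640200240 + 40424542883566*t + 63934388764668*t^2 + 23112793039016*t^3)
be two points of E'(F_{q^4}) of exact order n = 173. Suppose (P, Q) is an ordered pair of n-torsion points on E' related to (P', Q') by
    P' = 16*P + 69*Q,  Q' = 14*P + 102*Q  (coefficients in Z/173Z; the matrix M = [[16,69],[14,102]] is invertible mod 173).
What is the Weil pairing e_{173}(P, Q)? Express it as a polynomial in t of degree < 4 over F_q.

12982009561349 + 59096754007210*t + 95150240695020*t^2 + 16242607332904*t^3

Under M = [[16,69],[14,102]] in GL_2(Z/173), e_{173}(P',Q') = e_{173}(P,Q)^(16*102-69*14 mod 173).
So e_{173}(P,Q) = e_{173}(P',Q')^{153}, since 147*153 = 1 mod 173.
Run Miller on y^2=x^3+3430358301194*x+59983866181598 over F_{109709831542903}: ladder 10101101 (8 bits); e = f_P(D_Q)/f_Q(D_P).
e_{173}(P',Q') = 32538077976757 + 78520823281754*t + 32222518118017*t^2 + 93006832555510*t^3.
Thus e_{173}(P,Q) = 12982009561349 + 59096754007210*t + 95150240695020*t^2 + 16242607332904*t^3.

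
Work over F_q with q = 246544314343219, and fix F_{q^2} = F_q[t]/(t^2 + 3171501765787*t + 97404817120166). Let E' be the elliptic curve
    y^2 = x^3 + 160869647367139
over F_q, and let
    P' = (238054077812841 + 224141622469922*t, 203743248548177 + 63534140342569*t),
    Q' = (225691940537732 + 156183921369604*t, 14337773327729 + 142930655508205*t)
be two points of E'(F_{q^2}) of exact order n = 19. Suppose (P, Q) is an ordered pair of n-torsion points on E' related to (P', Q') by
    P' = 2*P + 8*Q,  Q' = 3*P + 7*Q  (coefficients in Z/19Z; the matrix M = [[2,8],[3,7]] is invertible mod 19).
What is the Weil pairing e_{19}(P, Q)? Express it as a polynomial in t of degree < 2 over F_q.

Under M = [[2,8],[3,7]] in GL_2(Z/19), e_{19}(P',Q') = e_{19}(P,Q)^(2*7-8*3 mod 19).
Hence e(P,Q) = e(P',Q')^{17} where 17 = 9^{-1} mod 19.
5-bit Miller (10011) on E'/F_{246544314343219} with a'=0, b'=160869647367139: accumulate tangent/chord ratios at Q'+S and P'+S'.
So e_{19}(P',Q') = 94296057201038 + 186979034155243*t.
Raise to 17: e(P,Q) = 187364049676461 + 71061948218068*t in mu_{19}.

187364049676461 + 71061948218068*t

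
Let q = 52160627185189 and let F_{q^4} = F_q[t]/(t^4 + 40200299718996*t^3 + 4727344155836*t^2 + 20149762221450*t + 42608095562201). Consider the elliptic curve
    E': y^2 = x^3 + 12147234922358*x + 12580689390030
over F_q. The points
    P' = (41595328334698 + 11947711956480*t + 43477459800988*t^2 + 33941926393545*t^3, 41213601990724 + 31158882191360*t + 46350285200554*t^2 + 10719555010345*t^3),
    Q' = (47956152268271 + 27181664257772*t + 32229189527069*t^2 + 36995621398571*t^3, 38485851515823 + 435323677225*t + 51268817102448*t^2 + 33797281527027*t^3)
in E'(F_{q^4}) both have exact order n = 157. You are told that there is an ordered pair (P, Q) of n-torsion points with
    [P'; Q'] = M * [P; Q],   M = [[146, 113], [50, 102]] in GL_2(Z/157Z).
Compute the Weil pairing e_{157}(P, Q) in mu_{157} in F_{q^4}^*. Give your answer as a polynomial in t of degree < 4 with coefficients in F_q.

31006692641464 + 39911710538301*t + 18051466140071*t^2 + 2100418093085*t^3

Under M = [[146,113],[50,102]] in GL_2(Z/157), e_{157}(P',Q') = e_{157}(P,Q)^(146*102-113*50 mod 157).
Inverting 136 mod 157: 142. Thus e_{157}(P,Q) = e(P',Q')^{142}.
n = 157 = (10011101)_2 (8 bits, wt 5); accumulate f_{157,P'}(Q'+S)/f_{157,P'}(S) along the 7-step ladder.
Miller gives e_{157}(P',Q') = 28034762357525 + 44080542216130*t + 15840892163674*t^2 + 10651514704711*t^3 in F_{52160627185189^4}.
Finally e_{157}(P,Q) = 31006692641464 + 39911710538301*t + 18051466140071*t^2 + 2100418093085*t^3.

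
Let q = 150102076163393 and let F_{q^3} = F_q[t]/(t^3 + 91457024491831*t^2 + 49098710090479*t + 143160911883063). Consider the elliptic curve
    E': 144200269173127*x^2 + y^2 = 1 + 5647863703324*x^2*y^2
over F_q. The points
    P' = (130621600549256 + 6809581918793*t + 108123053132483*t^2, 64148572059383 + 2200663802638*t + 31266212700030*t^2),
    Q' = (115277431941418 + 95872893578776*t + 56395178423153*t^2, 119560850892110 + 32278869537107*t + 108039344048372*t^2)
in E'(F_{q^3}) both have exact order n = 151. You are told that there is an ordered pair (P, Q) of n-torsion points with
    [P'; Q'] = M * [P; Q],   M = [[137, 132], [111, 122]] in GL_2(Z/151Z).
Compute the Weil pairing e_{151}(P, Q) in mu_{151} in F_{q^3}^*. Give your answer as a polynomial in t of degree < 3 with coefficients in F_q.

e_{151}(aP+bQ,cP+dQ) = e_{151}(P,Q)^(ad-bc); with (a,b,c,d)=(137,132,111,122) this gives the det-151 law.
det M = 137*122 - 132*111 = 2062 = 99 (mod 151); 99^{-1} = 90 (mod 151).
Edwards->Montgomery: u=(1+y)/(1-y), v=u/x -> 112665548359964v^2=u^3+118481972002880u^2+u; then x_W=72163620408299u+150059752282236: y^2=x^3+13136535011083*x+84353172533966.
Double-and-add over 10010111: 8-1 doublings, 5-1 additions; each step l_{T,T}/v_{2T} or l_{T,P'}/v at Q'+S for random S.
The quotient is 98199714263348 + 92516123277646*t + 136756289696739*t^2.
Thus e_{151}(P,Q) = 94125538475802 + 127097290230139*t + 128750141016893*t^2.

94125538475802 + 127097290230139*t + 128750141016893*t^2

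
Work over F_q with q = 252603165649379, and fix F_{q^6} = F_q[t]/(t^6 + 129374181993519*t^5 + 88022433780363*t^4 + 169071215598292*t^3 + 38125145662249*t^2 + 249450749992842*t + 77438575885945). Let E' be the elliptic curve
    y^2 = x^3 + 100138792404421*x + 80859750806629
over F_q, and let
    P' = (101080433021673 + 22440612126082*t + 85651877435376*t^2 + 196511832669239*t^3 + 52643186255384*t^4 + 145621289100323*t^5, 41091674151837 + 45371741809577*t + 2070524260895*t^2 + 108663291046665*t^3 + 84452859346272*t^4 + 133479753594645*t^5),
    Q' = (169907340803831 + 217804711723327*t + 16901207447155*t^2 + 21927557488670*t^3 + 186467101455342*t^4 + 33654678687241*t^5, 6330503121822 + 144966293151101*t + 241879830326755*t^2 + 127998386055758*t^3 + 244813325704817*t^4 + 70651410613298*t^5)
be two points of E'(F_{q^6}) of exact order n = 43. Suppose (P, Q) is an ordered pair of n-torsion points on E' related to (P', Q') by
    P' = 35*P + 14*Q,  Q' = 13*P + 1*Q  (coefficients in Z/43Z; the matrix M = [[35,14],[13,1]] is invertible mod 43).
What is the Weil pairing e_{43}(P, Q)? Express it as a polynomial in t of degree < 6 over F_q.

e_{43} is bilinear + alternating on E[43], so e_{43}(35*P + 14*Q, 13*P + 1*Q) = e_{43}(P,Q)^(35*1-14*13).
So e_{43}(P,Q) = e_{43}(P',Q')^{31}, since 25*31 = 1 mod 43.
6-bit Miller (101011) on E'/F_{252603165649379} with a'=100138792404421, b'=80859750806629: accumulate tangent/chord ratios at Q'+S and P'+S'.
So e_{43}(P',Q') = 60227347747300 + 236228958617088*t + 129030335201817*t^2 + 177378031629118*t^3 + 141599555572050*t^4 + 158089279251598*t^5.
e_{43}(P,Q) = (60227347747300 + 236228958617088*t + 129030335201817*t^2 + 177378031629118*t^3 + 141599555572050*t^4 + 158089279251598*t^5)^{31} = 153230473044306 + 49302085644397*t + 238927094953173*t^2 + 36068800926665*t^3 + 164360529562768*t^4 + 194443362107211*t^5.

153230473044306 + 49302085644397*t + 238927094953173*t^2 + 36068800926665*t^3 + 164360529562768*t^4 + 194443362107211*t^5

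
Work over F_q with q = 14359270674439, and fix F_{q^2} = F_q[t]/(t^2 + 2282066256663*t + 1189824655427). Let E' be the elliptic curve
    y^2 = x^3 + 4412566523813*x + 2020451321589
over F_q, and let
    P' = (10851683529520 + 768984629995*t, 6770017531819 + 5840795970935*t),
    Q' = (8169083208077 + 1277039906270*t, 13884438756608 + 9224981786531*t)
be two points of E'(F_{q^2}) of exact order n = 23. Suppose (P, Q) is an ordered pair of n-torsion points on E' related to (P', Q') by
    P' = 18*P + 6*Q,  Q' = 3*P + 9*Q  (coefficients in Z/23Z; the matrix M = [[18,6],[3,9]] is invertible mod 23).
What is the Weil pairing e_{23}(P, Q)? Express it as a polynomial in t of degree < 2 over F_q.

9791901923669 + 5477927420454*t

The 23-Weil pairing on E[23] over F_{14359270674439} is alternating-bilinear: e_{23}(P',Q') = e_{23}(P,Q)^det(M).
Hence e(P,Q) = e(P',Q')^{4} where 4 = 6^{-1} mod 23.
n = 23 = (10111)_2 (5 bits, wt 4); accumulate f_{23,P'}(Q'+S)/f_{23,P'}(S) along the 4-step ladder.
Miller gives e_{23}(P',Q') = 11446096738609 + 3159434169222*t in F_{14359270674439^2}.
Finally e_{23}(P,Q) = 9791901923669 + 5477927420454*t.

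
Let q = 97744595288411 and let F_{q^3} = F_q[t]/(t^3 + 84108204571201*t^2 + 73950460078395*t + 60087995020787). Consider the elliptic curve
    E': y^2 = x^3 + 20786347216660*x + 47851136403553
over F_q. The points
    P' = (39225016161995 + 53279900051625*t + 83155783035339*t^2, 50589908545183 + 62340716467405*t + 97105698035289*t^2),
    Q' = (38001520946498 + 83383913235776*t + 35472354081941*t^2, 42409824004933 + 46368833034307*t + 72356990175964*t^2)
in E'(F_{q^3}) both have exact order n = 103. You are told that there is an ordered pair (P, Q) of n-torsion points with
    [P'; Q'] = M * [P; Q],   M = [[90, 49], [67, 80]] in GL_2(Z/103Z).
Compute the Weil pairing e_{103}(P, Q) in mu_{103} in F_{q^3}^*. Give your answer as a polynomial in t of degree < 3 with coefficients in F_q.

Alternating bilinearity on E[103] (values in mu_{103} in F_{97744595288411^3}) gives e(P',Q') = e(P,Q)^det(M).
det M = 90*80 - 49*67 = 3917 = 3 (mod 103); 3^{-1} = 69 (mod 103).
7-bit Miller (1100111) on E'/F_{97744595288411} with a'=20786347216660, b'=47851136403553: accumulate tangent/chord ratios at Q'+S and P'+S'.
The quotient is 50479463855910 + 19271507071508*t + 45561639042215*t^2.
Finally e_{103}(P,Q) = 75229105622127 + 45488553293468*t + 27431456918521*t^2.

75229105622127 + 45488553293468*t + 27431456918521*t^2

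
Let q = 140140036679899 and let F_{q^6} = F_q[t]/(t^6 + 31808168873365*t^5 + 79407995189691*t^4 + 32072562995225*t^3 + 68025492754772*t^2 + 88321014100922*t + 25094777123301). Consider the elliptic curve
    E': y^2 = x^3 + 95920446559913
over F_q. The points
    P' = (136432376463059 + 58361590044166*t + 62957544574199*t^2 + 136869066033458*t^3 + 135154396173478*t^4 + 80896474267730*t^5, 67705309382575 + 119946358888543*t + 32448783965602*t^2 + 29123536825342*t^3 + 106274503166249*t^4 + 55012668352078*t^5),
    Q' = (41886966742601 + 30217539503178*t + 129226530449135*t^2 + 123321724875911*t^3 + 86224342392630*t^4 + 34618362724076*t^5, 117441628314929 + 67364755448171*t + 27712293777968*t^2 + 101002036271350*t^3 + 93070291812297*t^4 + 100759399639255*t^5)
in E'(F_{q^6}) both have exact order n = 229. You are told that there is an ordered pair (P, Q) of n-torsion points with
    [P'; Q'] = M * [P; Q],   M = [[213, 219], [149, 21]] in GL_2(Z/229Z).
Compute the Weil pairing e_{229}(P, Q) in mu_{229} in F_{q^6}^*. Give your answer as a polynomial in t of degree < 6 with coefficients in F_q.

115828132418428 + 44783752726989*t + 132460442287129*t^2 + 1853316367831*t^3 + 79965585557404*t^4 + 103639467518879*t^5

e_{229}(aP+bQ,cP+dQ) = e_{229}(P,Q)^(ad-bc); with (a,b,c,d)=(213,219,149,21) this gives the det-229 law.
Inverting 9 mod 229: 51. Thus e_{229}(P,Q) = e(P',Q')^{51}.
Double-and-add over 11100101: 8-1 doublings, 5-1 additions; each step l_{T,T}/v_{2T} or l_{T,P'}/v at Q'+S for random S.
Result: e(P',Q') = 112583352075023 + 23406865747242*t + 25353977680519*t^2 + 1401192735056*t^3 + 70801215713648*t^4 + 49791642859962*t^5.
Hence e(P,Q) = 115828132418428 + 44783752726989*t + 132460442287129*t^2 + 1853316367831*t^3 + 79965585557404*t^4 + 103639467518879*t^5 in F_{140140036679899^6}^*.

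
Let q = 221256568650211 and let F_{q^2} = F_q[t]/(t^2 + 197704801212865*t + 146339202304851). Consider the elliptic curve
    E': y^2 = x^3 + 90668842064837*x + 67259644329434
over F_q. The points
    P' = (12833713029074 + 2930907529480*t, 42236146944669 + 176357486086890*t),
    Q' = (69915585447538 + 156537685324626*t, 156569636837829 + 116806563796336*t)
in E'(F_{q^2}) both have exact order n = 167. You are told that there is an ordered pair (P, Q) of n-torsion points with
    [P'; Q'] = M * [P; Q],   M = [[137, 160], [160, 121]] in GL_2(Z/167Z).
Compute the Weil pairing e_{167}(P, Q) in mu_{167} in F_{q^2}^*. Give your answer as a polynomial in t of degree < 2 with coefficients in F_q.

74655315078673 + 191426905184811*t

e_{167} is bilinear + alternating on E[167], so e_{167}(137*P + 160*Q, 160*P + 121*Q) = e_{167}(P,Q)^(137*121-160*160).
det(M) mod 167 = 162; its inverse in (Z/167)^* is 100 (check: 162*100 mod 167 = 1).
Build f_{167,P'} and f_{167,Q'} via the 8-bit ladder of 167=10100111_2; evaluate at shifted divisors; quotient in F_{221256568650211^2}.
So e_{167}(P',Q') = 16476707951888 + 101402143226492*t.
Finally e_{167}(P,Q) = 74655315078673 + 191426905184811*t.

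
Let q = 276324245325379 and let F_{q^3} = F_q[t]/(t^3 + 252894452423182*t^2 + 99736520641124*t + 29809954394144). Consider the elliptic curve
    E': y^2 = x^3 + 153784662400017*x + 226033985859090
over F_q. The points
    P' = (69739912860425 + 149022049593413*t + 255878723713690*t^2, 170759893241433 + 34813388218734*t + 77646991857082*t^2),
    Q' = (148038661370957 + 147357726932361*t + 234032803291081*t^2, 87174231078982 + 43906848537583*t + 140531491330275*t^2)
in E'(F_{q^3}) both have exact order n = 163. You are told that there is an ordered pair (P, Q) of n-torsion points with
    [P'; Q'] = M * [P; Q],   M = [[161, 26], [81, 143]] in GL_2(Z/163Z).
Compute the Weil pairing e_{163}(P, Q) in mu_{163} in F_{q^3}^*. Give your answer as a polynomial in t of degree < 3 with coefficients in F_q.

The 163-Weil pairing on E[163] over F_{276324245325379} is alternating-bilinear: e_{163}(P',Q') = e_{163}(P,Q)^det(M).
det(M) mod 163 = 53; its inverse in (Z/163)^* is 40 (check: 53*40 mod 163 = 1).
n = 163 = (10100011)_2 (8 bits, wt 4); accumulate f_{163,P'}(Q'+S)/f_{163,P'}(S) along the 7-step ladder.
Result: e(P',Q') = 15267547533880 + 140000935106015*t + 97388752226065*t^2.
(15267547533880 + 140000935106015*t + 97388752226065*t^2)^{40} mod (276324245325379,f) = 31910001815497 + 208994209931636*t + 270743328051267*t^2.

31910001815497 + 208994209931636*t + 270743328051267*t^2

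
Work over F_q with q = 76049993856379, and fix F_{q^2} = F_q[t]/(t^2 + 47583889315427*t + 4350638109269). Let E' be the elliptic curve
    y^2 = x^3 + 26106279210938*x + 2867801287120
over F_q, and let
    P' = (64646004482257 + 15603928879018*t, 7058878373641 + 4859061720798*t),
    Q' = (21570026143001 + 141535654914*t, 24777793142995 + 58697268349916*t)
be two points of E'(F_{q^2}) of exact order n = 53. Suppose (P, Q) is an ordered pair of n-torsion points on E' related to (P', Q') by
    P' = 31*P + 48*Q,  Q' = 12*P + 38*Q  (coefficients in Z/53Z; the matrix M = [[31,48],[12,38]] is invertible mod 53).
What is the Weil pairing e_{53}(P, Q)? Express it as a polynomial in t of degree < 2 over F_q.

Alternating bilinearity on E[53] (values in mu_{53} in F_{76049993856379^2}) gives e(P',Q') = e(P,Q)^det(M).
det M = 31*38 - 48*12 = 602 = 19 (mod 53); 19^{-1} = 14 (mod 53).
6-bit Miller (110101) on E'/F_{76049993856379} with a'=26106279210938, b'=2867801287120: accumulate tangent/chord ratios at Q'+S and P'+S'.
Result: e(P',Q') = 59114118903839 + 67626523162816*t.
Raise to 14: e(P,Q) = 75324472869130 + 23920755018944*t in mu_{53}.

75324472869130 + 23920755018944*t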